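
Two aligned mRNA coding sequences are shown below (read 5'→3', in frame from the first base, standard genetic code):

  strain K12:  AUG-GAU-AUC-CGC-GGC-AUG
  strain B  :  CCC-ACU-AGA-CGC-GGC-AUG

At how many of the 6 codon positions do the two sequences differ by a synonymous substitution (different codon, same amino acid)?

Codon 1: AUG Met / CCC Pro — nonsynonymous.
Codon 2: GAU Asp / ACU Thr — nonsynonymous.
Codon 3: AUC Ile / AGA Arg — nonsynonymous.
Codon 4: CGC Arg / CGC Arg — identical.
Codon 5: GGC Gly / GGC Gly — identical.
Codon 6: AUG Met / AUG Met — identical.
Synonymous differences: 0.

0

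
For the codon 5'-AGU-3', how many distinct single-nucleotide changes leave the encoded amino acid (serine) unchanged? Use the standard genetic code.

Position 1: none → 0 synonymous.
Position 2: none → 0 synonymous.
Position 3: AGC → 1 synonymous.
Total: 0 + 0 + 1 = 1.

1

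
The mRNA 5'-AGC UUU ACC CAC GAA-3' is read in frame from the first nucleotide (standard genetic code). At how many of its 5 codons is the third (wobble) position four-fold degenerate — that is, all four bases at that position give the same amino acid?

Codon 1 AGC (Ser): third position 2-fold.
Codon 2 UUU (Phe): third position 2-fold.
Codon 3 ACC (Thr): third position 4-fold.
Codon 4 CAC (His): third position 2-fold.
Codon 5 GAA (Glu): third position 2-fold.
Four-fold degenerate third positions: 1.

1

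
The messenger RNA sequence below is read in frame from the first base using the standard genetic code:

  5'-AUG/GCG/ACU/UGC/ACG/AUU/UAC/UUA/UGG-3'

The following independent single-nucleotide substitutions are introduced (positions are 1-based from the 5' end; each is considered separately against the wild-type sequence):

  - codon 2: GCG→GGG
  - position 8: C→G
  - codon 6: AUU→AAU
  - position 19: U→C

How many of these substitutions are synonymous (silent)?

Codon 2: GCG (Ala) → GGG (Gly) — missense.
Codon 3: ACU (Thr) → AGU (Ser) — missense.
Codon 6: AUU (Ile) → AAU (Asn) — missense.
Codon 7: UAC (Tyr) → CAC (His) — missense.
Synonymous: 0 of 4.

0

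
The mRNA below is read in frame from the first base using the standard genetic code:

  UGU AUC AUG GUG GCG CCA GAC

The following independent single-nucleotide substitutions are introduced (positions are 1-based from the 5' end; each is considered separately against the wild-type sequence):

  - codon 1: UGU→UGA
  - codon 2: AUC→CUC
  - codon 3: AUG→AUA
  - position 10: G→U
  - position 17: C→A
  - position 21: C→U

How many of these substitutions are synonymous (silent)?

Codon 1: UGU (Cys) → UGA (Stop) — nonsense.
Codon 2: AUC (Ile) → CUC (Leu) — missense.
Codon 3: AUG (Met) → AUA (Ile) — missense.
Codon 4: GUG (Val) → UUG (Leu) — missense.
Codon 6: CCA (Pro) → CAA (Gln) — missense.
Codon 7: GAC (Asp) → GAU (Asp) — synonymous.
Synonymous: 1 of 6.

1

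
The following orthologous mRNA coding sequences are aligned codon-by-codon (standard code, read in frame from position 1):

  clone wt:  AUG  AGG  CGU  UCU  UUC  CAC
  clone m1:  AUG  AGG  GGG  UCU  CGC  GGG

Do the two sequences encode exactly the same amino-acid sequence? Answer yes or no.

Codon 1: AUG Met / AUG Met — identical.
Codon 2: AGG Arg / AGG Arg — identical.
Codon 3: CGU Arg / GGG Gly — nonsynonymous.
Codon 4: UCU Ser / UCU Ser — identical.
Codon 5: UUC Phe / CGC Arg — nonsynonymous.
Codon 6: CAC His / GGG Gly — nonsynonymous.
Nonsynonymous differences: 3 → different protein.

no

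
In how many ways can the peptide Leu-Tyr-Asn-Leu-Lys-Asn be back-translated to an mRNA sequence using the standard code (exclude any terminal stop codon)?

Leu: 6 codons.
Tyr: 2 codons.
Asn: 2 codons.
Leu: 6 codons.
Lys: 2 codons.
Asn: 2 codons.
6 × 2 × 2 × 6 × 2 × 2 = 576.

576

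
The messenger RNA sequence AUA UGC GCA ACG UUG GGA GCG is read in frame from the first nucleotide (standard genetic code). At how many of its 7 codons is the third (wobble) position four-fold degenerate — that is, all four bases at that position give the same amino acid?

Codon 1 AUA (Ile): third position 3-fold.
Codon 2 UGC (Cys): third position 2-fold.
Codon 3 GCA (Ala): third position 4-fold.
Codon 4 ACG (Thr): third position 4-fold.
Codon 5 UUG (Leu): third position 2-fold.
Codon 6 GGA (Gly): third position 4-fold.
Codon 7 GCG (Ala): third position 4-fold.
Four-fold degenerate third positions: 4.

4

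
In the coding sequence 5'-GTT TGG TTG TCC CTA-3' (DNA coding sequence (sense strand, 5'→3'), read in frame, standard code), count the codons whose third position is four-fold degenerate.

3

Codon 1 GTT (Val): third position 4-fold.
Codon 2 TGG (Trp): third position 1-fold.
Codon 3 TTG (Leu): third position 2-fold.
Codon 4 TCC (Ser): third position 4-fold.
Codon 5 CTA (Leu): third position 4-fold.
Four-fold degenerate third positions: 3.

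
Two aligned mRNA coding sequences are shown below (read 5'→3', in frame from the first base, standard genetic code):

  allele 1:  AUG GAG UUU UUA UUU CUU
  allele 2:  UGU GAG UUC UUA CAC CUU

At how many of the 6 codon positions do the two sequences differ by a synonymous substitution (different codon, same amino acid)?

Codon 1: AUG Met / UGU Cys — nonsynonymous.
Codon 2: GAG Glu / GAG Glu — identical.
Codon 3: UUU Phe / UUC Phe — synonymous.
Codon 4: UUA Leu / UUA Leu — identical.
Codon 5: UUU Phe / CAC His — nonsynonymous.
Codon 6: CUU Leu / CUU Leu — identical.
Synonymous differences: 1.

1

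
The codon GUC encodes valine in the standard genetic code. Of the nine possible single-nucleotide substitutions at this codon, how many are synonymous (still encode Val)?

Position 1: none → 0 synonymous.
Position 2: none → 0 synonymous.
Position 3: GUU, GUA, GUG → 3 synonymous.
Total: 0 + 0 + 3 = 3.

3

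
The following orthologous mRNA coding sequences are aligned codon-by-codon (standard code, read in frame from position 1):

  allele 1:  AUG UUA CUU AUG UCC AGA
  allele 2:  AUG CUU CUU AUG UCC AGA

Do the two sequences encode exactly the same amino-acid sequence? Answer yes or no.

yes

Codon 1: AUG Met / AUG Met — identical.
Codon 2: UUA Leu / CUU Leu — synonymous.
Codon 3: CUU Leu / CUU Leu — identical.
Codon 4: AUG Met / AUG Met — identical.
Codon 5: UCC Ser / UCC Ser — identical.
Codon 6: AGA Arg / AGA Arg — identical.
Nonsynonymous differences: 0 → same protein.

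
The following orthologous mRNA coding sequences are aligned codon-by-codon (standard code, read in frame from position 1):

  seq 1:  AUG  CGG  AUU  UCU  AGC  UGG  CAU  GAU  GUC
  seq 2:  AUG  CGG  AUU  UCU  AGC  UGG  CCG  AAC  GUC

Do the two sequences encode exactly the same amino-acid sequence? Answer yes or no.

no

Codon 1: AUG Met / AUG Met — identical.
Codon 2: CGG Arg / CGG Arg — identical.
Codon 3: AUU Ile / AUU Ile — identical.
Codon 4: UCU Ser / UCU Ser — identical.
Codon 5: AGC Ser / AGC Ser — identical.
Codon 6: UGG Trp / UGG Trp — identical.
Codon 7: CAU His / CCG Pro — nonsynonymous.
Codon 8: GAU Asp / AAC Asn — nonsynonymous.
Codon 9: GUC Val / GUC Val — identical.
Nonsynonymous differences: 2 → different protein.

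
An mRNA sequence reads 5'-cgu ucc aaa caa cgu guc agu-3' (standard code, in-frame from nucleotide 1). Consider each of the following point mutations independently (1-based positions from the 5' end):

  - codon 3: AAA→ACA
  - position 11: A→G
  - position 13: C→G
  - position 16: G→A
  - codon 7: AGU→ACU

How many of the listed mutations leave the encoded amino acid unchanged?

0

Codon 3: AAA (Lys) → ACA (Thr) — missense.
Codon 4: CAA (Gln) → CGA (Arg) — missense.
Codon 5: CGU (Arg) → GGU (Gly) — missense.
Codon 6: GUC (Val) → AUC (Ile) — missense.
Codon 7: AGU (Ser) → ACU (Thr) — missense.
Synonymous: 0 of 5.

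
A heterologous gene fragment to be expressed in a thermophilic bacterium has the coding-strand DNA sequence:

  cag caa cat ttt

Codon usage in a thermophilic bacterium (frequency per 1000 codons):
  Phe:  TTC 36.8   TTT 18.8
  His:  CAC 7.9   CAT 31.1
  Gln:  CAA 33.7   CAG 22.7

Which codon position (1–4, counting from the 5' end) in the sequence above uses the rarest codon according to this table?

Codon 1 CAG (Gln): 22.7 per 1000.
Codon 2 CAA (Gln): 33.7 per 1000.
Codon 3 CAT (His): 31.1 per 1000.
Codon 4 TTT (Phe): 18.8 per 1000.
Lowest frequency is 18.8 at codon 4.

4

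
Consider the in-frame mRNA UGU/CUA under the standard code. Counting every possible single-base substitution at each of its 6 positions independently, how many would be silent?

Codon 1 (UGU, Cys): 1 synonymous substitution.
Codon 2 (CUA, Leu): 4 synonymous substitutions.
Total: 1 + 4 = 5.

5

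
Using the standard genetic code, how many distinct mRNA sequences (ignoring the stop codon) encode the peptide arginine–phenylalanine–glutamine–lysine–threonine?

Arg: 6 codons.
Phe: 2 codons.
Gln: 2 codons.
Lys: 2 codons.
Thr: 4 codons.
6 × 2 × 2 × 2 × 4 = 192.

192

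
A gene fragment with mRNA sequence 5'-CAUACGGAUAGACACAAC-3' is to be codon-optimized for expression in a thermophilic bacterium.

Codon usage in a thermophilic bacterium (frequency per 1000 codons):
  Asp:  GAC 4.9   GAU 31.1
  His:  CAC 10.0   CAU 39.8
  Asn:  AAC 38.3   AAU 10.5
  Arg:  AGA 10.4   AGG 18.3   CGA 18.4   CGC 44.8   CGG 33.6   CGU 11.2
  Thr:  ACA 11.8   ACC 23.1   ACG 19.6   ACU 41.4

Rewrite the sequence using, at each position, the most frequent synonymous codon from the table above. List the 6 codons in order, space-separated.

CAU ACU GAU CGC CAU AAC

Codon 1 (His): best is CAU at 39.8.
Codon 2 (Thr): best is ACU at 41.4.
Codon 3 (Asp): best is GAU at 31.1.
Codon 4 (Arg): best is CGC at 44.8.
Codon 5 (His): best is CAU at 39.8.
Codon 6 (Asn): best is AAC at 38.3.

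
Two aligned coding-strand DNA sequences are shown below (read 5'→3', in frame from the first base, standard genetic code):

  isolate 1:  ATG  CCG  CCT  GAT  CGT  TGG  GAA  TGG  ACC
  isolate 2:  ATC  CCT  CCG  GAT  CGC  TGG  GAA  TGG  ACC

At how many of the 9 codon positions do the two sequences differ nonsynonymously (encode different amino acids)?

1

Codon 1: ATG Met / ATC Ile — nonsynonymous.
Codon 2: CCG Pro / CCT Pro — synonymous.
Codon 3: CCT Pro / CCG Pro — synonymous.
Codon 4: GAT Asp / GAT Asp — identical.
Codon 5: CGT Arg / CGC Arg — synonymous.
Codon 6: TGG Trp / TGG Trp — identical.
Codon 7: GAA Glu / GAA Glu — identical.
Codon 8: TGG Trp / TGG Trp — identical.
Codon 9: ACC Thr / ACC Thr — identical.
Nonsynonymous differences: 1.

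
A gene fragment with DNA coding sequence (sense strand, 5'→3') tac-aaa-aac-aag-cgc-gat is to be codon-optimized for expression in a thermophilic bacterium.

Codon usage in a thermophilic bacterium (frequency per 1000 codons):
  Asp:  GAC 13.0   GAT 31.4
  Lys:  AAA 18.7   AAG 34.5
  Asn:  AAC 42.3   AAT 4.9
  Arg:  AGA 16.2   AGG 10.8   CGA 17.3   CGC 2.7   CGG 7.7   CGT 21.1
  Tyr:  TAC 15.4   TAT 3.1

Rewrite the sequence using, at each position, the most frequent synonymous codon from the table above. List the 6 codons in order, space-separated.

Codon 1 (Tyr): best is TAC at 15.4.
Codon 2 (Lys): best is AAG at 34.5.
Codon 3 (Asn): best is AAC at 42.3.
Codon 4 (Lys): best is AAG at 34.5.
Codon 5 (Arg): best is CGT at 21.1.
Codon 6 (Asp): best is GAT at 31.4.

TAC AAG AAC AAG CGT GAT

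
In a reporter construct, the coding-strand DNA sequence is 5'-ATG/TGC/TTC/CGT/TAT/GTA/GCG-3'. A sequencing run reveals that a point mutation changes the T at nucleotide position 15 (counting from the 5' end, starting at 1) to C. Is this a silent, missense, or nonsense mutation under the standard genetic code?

silent

Position 15 falls in codon 5: TAT → Tyr.
After the substitution the codon is TAC → Tyr.
Both encode Tyr, so the change is synonymous.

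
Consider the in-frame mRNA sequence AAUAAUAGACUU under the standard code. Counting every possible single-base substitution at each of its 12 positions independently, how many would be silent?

Codon 1 (AAU, Asn): 1 synonymous substitution.
Codon 2 (AAU, Asn): 1 synonymous substitution.
Codon 3 (AGA, Arg): 2 synonymous substitutions.
Codon 4 (CUU, Leu): 3 synonymous substitutions.
Total: 1 + 1 + 2 + 3 = 7.

7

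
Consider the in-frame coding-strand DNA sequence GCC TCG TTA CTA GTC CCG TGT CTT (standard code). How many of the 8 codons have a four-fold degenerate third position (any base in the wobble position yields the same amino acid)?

6

Codon 1 GCC (Ala): third position 4-fold.
Codon 2 TCG (Ser): third position 4-fold.
Codon 3 TTA (Leu): third position 2-fold.
Codon 4 CTA (Leu): third position 4-fold.
Codon 5 GTC (Val): third position 4-fold.
Codon 6 CCG (Pro): third position 4-fold.
Codon 7 TGT (Cys): third position 2-fold.
Codon 8 CTT (Leu): third position 4-fold.
Four-fold degenerate third positions: 6.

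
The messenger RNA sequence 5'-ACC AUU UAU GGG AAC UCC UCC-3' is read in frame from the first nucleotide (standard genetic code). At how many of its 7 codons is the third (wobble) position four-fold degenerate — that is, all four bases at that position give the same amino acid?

Codon 1 ACC (Thr): third position 4-fold.
Codon 2 AUU (Ile): third position 3-fold.
Codon 3 UAU (Tyr): third position 2-fold.
Codon 4 GGG (Gly): third position 4-fold.
Codon 5 AAC (Asn): third position 2-fold.
Codon 6 UCC (Ser): third position 4-fold.
Codon 7 UCC (Ser): third position 4-fold.
Four-fold degenerate third positions: 4.

4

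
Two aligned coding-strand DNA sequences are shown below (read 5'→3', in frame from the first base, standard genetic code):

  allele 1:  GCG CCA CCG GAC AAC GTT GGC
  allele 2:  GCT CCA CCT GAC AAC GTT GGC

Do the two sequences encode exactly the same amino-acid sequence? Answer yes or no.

yes

Codon 1: GCG Ala / GCT Ala — synonymous.
Codon 2: CCA Pro / CCA Pro — identical.
Codon 3: CCG Pro / CCT Pro — synonymous.
Codon 4: GAC Asp / GAC Asp — identical.
Codon 5: AAC Asn / AAC Asn — identical.
Codon 6: GTT Val / GTT Val — identical.
Codon 7: GGC Gly / GGC Gly — identical.
Nonsynonymous differences: 0 → same protein.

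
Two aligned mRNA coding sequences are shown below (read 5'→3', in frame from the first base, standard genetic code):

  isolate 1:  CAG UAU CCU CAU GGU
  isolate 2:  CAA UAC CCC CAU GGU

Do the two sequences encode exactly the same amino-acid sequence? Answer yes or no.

yes

Codon 1: CAG Gln / CAA Gln — synonymous.
Codon 2: UAU Tyr / UAC Tyr — synonymous.
Codon 3: CCU Pro / CCC Pro — synonymous.
Codon 4: CAU His / CAU His — identical.
Codon 5: GGU Gly / GGU Gly — identical.
Nonsynonymous differences: 0 → same protein.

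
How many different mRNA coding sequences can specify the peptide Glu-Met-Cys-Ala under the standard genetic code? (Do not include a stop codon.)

16

Glu: 2 codons.
Met: 1 codon.
Cys: 2 codons.
Ala: 4 codons.
2 × 1 × 2 × 4 = 16.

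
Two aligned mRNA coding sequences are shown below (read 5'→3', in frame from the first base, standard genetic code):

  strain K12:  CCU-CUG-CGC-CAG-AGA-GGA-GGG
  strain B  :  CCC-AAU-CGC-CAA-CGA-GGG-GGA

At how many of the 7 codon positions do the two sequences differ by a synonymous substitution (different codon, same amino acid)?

Codon 1: CCU Pro / CCC Pro — synonymous.
Codon 2: CUG Leu / AAU Asn — nonsynonymous.
Codon 3: CGC Arg / CGC Arg — identical.
Codon 4: CAG Gln / CAA Gln — synonymous.
Codon 5: AGA Arg / CGA Arg — synonymous.
Codon 6: GGA Gly / GGG Gly — synonymous.
Codon 7: GGG Gly / GGA Gly — synonymous.
Synonymous differences: 5.

5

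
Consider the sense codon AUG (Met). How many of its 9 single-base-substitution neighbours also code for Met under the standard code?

0

Position 1: none → 0 synonymous.
Position 2: none → 0 synonymous.
Position 3: none → 0 synonymous.
Total: 0 + 0 + 0 = 0.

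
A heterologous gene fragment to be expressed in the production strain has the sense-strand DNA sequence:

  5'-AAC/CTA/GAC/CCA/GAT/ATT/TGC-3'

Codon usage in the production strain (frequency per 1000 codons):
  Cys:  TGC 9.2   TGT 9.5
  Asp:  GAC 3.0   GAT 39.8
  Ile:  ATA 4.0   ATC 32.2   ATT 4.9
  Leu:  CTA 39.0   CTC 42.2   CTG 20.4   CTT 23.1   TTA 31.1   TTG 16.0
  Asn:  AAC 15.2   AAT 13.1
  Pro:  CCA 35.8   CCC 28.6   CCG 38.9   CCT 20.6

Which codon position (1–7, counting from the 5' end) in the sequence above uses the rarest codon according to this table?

3

Codon 1 AAC (Asn): 15.2 per 1000.
Codon 2 CTA (Leu): 39.0 per 1000.
Codon 3 GAC (Asp): 3.0 per 1000.
Codon 4 CCA (Pro): 35.8 per 1000.
Codon 5 GAT (Asp): 39.8 per 1000.
Codon 6 ATT (Ile): 4.9 per 1000.
Codon 7 TGC (Cys): 9.2 per 1000.
Lowest frequency is 3.0 at codon 3.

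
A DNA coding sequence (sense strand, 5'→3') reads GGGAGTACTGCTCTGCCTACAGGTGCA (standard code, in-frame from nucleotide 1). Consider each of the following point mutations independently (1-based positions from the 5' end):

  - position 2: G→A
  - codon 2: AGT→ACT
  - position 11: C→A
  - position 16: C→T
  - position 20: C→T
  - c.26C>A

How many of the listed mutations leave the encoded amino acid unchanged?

0

Codon 1: GGG (Gly) → GAG (Glu) — missense.
Codon 2: AGT (Ser) → ACT (Thr) — missense.
Codon 4: GCT (Ala) → GAT (Asp) — missense.
Codon 6: CCT (Pro) → TCT (Ser) — missense.
Codon 7: ACA (Thr) → ATA (Ile) — missense.
Codon 9: GCA (Ala) → GAA (Glu) — missense.
Synonymous: 0 of 6.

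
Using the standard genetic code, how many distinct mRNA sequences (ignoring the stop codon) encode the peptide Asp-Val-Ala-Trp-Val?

Asp: 2 codons.
Val: 4 codons.
Ala: 4 codons.
Trp: 1 codon.
Val: 4 codons.
2 × 4 × 4 × 1 × 4 = 128.

128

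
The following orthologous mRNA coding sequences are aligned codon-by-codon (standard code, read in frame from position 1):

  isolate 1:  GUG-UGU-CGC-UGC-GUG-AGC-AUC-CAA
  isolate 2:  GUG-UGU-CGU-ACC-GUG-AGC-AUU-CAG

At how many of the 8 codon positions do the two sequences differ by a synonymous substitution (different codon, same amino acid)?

Codon 1: GUG Val / GUG Val — identical.
Codon 2: UGU Cys / UGU Cys — identical.
Codon 3: CGC Arg / CGU Arg — synonymous.
Codon 4: UGC Cys / ACC Thr — nonsynonymous.
Codon 5: GUG Val / GUG Val — identical.
Codon 6: AGC Ser / AGC Ser — identical.
Codon 7: AUC Ile / AUU Ile — synonymous.
Codon 8: CAA Gln / CAG Gln — synonymous.
Synonymous differences: 3.

3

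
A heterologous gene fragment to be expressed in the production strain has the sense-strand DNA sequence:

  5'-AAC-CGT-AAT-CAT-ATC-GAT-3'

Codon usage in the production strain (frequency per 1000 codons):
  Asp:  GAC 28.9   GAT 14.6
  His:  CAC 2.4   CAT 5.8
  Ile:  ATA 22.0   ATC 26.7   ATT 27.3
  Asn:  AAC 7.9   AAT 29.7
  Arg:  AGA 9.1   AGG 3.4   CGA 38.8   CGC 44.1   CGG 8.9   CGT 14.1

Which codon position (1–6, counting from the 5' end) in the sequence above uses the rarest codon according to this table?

Codon 1 AAC (Asn): 7.9 per 1000.
Codon 2 CGT (Arg): 14.1 per 1000.
Codon 3 AAT (Asn): 29.7 per 1000.
Codon 4 CAT (His): 5.8 per 1000.
Codon 5 ATC (Ile): 26.7 per 1000.
Codon 6 GAT (Asp): 14.6 per 1000.
Lowest frequency is 5.8 at codon 4.

4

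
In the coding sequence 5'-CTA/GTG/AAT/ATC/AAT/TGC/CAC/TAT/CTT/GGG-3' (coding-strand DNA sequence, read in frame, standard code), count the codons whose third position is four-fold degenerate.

Codon 1 CTA (Leu): third position 4-fold.
Codon 2 GTG (Val): third position 4-fold.
Codon 3 AAT (Asn): third position 2-fold.
Codon 4 ATC (Ile): third position 3-fold.
Codon 5 AAT (Asn): third position 2-fold.
Codon 6 TGC (Cys): third position 2-fold.
Codon 7 CAC (His): third position 2-fold.
Codon 8 TAT (Tyr): third position 2-fold.
Codon 9 CTT (Leu): third position 4-fold.
Codon 10 GGG (Gly): third position 4-fold.
Four-fold degenerate third positions: 4.

4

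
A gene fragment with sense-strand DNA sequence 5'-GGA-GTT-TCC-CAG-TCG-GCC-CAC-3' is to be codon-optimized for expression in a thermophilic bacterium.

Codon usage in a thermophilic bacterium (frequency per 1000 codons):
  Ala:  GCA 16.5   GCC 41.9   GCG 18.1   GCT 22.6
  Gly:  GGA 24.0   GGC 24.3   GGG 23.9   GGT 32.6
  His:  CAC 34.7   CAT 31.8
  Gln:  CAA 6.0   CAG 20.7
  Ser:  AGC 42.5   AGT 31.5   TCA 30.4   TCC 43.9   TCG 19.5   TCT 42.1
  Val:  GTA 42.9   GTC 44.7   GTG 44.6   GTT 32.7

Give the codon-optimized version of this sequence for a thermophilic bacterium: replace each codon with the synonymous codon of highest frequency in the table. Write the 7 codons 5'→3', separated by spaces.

GGT GTC TCC CAG TCC GCC CAC

Codon 1 (Gly): best is GGT at 32.6.
Codon 2 (Val): best is GTC at 44.7.
Codon 3 (Ser): best is TCC at 43.9.
Codon 4 (Gln): best is CAG at 20.7.
Codon 5 (Ser): best is TCC at 43.9.
Codon 6 (Ala): best is GCC at 41.9.
Codon 7 (His): best is CAC at 34.7.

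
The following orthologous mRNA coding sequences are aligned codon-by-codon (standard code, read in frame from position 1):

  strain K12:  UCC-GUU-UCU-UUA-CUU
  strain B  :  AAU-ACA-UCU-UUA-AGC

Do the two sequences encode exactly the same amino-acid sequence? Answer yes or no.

Codon 1: UCC Ser / AAU Asn — nonsynonymous.
Codon 2: GUU Val / ACA Thr — nonsynonymous.
Codon 3: UCU Ser / UCU Ser — identical.
Codon 4: UUA Leu / UUA Leu — identical.
Codon 5: CUU Leu / AGC Ser — nonsynonymous.
Nonsynonymous differences: 3 → different protein.

no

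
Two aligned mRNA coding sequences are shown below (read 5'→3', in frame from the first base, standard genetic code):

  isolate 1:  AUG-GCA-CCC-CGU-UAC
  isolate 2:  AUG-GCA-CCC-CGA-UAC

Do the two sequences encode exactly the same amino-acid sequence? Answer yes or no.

Codon 1: AUG Met / AUG Met — identical.
Codon 2: GCA Ala / GCA Ala — identical.
Codon 3: CCC Pro / CCC Pro — identical.
Codon 4: CGU Arg / CGA Arg — synonymous.
Codon 5: UAC Tyr / UAC Tyr — identical.
Nonsynonymous differences: 0 → same protein.

yes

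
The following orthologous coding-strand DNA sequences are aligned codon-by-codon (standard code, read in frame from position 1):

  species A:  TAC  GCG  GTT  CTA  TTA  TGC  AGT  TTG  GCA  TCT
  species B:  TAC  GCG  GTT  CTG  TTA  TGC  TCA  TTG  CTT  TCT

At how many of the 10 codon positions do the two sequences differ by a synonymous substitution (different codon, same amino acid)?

2

Codon 1: TAC Tyr / TAC Tyr — identical.
Codon 2: GCG Ala / GCG Ala — identical.
Codon 3: GTT Val / GTT Val — identical.
Codon 4: CTA Leu / CTG Leu — synonymous.
Codon 5: TTA Leu / TTA Leu — identical.
Codon 6: TGC Cys / TGC Cys — identical.
Codon 7: AGT Ser / TCA Ser — synonymous.
Codon 8: TTG Leu / TTG Leu — identical.
Codon 9: GCA Ala / CTT Leu — nonsynonymous.
Codon 10: TCT Ser / TCT Ser — identical.
Synonymous differences: 2.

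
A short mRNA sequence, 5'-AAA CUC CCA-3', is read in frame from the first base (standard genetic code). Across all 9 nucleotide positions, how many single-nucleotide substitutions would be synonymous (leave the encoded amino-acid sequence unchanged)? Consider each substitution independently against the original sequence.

Codon 1 (AAA, Lys): 1 synonymous substitution.
Codon 2 (CUC, Leu): 3 synonymous substitutions.
Codon 3 (CCA, Pro): 3 synonymous substitutions.
Total: 1 + 3 + 3 = 7.

7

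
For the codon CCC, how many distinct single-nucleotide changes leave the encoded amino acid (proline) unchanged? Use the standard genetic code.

3

Position 1: none → 0 synonymous.
Position 2: none → 0 synonymous.
Position 3: CCU, CCA, CCG → 3 synonymous.
Total: 0 + 0 + 3 = 3.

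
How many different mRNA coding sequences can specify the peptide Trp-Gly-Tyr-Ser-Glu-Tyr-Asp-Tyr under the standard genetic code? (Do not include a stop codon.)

Trp: 1 codon.
Gly: 4 codons.
Tyr: 2 codons.
Ser: 6 codons.
Glu: 2 codons.
Tyr: 2 codons.
Asp: 2 codons.
Tyr: 2 codons.
1 × 4 × 2 × 6 × 2 × 2 × 2 × 2 = 768.

768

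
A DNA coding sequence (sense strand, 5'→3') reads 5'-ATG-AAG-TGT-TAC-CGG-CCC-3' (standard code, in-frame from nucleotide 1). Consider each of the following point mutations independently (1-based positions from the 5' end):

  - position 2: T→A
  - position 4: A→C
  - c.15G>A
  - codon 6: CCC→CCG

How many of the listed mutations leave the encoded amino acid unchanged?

2

Codon 1: ATG (Met) → AAG (Lys) — missense.
Codon 2: AAG (Lys) → CAG (Gln) — missense.
Codon 5: CGG (Arg) → CGA (Arg) — synonymous.
Codon 6: CCC (Pro) → CCG (Pro) — synonymous.
Synonymous: 2 of 4.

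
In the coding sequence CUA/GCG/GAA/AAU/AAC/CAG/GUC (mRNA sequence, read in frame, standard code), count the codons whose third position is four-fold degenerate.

3

Codon 1 CUA (Leu): third position 4-fold.
Codon 2 GCG (Ala): third position 4-fold.
Codon 3 GAA (Glu): third position 2-fold.
Codon 4 AAU (Asn): third position 2-fold.
Codon 5 AAC (Asn): third position 2-fold.
Codon 6 CAG (Gln): third position 2-fold.
Codon 7 GUC (Val): third position 4-fold.
Four-fold degenerate third positions: 3.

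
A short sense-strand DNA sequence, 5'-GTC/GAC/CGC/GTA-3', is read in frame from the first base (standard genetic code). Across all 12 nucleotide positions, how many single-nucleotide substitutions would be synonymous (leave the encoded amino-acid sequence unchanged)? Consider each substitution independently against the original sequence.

Codon 1 (GTC, Val): 3 synonymous substitutions.
Codon 2 (GAC, Asp): 1 synonymous substitution.
Codon 3 (CGC, Arg): 3 synonymous substitutions.
Codon 4 (GTA, Val): 3 synonymous substitutions.
Total: 3 + 1 + 3 + 3 = 10.

10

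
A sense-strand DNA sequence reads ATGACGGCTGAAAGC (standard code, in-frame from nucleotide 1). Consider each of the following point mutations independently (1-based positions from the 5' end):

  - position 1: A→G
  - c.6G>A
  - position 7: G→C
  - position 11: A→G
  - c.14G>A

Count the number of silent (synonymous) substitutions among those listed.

Codon 1: ATG (Met) → GTG (Val) — missense.
Codon 2: ACG (Thr) → ACA (Thr) — synonymous.
Codon 3: GCT (Ala) → CCT (Pro) — missense.
Codon 4: GAA (Glu) → GGA (Gly) — missense.
Codon 5: AGC (Ser) → AAC (Asn) — missense.
Synonymous: 1 of 5.

1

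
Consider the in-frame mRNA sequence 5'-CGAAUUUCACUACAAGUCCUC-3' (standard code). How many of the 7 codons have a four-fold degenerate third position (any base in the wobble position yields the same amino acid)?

5

Codon 1 CGA (Arg): third position 4-fold.
Codon 2 AUU (Ile): third position 3-fold.
Codon 3 UCA (Ser): third position 4-fold.
Codon 4 CUA (Leu): third position 4-fold.
Codon 5 CAA (Gln): third position 2-fold.
Codon 6 GUC (Val): third position 4-fold.
Codon 7 CUC (Leu): third position 4-fold.
Four-fold degenerate third positions: 5.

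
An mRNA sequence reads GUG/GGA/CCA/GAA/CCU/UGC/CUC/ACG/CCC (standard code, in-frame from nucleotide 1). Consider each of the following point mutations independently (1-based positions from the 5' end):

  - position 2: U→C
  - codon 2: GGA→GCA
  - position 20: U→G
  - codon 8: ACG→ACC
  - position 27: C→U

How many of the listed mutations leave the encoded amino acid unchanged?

Codon 1: GUG (Val) → GCG (Ala) — missense.
Codon 2: GGA (Gly) → GCA (Ala) — missense.
Codon 7: CUC (Leu) → CGC (Arg) — missense.
Codon 8: ACG (Thr) → ACC (Thr) — synonymous.
Codon 9: CCC (Pro) → CCU (Pro) — synonymous.
Synonymous: 2 of 5.

2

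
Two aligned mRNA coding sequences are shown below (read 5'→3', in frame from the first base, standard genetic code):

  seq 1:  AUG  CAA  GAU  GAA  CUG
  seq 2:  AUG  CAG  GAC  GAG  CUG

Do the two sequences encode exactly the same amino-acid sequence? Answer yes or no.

Codon 1: AUG Met / AUG Met — identical.
Codon 2: CAA Gln / CAG Gln — synonymous.
Codon 3: GAU Asp / GAC Asp — synonymous.
Codon 4: GAA Glu / GAG Glu — synonymous.
Codon 5: CUG Leu / CUG Leu — identical.
Nonsynonymous differences: 0 → same protein.

yes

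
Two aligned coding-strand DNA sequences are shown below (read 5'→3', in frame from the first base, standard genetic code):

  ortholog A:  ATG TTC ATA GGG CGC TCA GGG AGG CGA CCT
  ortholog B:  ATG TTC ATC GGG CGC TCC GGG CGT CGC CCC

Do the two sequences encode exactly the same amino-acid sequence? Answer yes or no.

Codon 1: ATG Met / ATG Met — identical.
Codon 2: TTC Phe / TTC Phe — identical.
Codon 3: ATA Ile / ATC Ile — synonymous.
Codon 4: GGG Gly / GGG Gly — identical.
Codon 5: CGC Arg / CGC Arg — identical.
Codon 6: TCA Ser / TCC Ser — synonymous.
Codon 7: GGG Gly / GGG Gly — identical.
Codon 8: AGG Arg / CGT Arg — synonymous.
Codon 9: CGA Arg / CGC Arg — synonymous.
Codon 10: CCT Pro / CCC Pro — synonymous.
Nonsynonymous differences: 0 → same protein.

yes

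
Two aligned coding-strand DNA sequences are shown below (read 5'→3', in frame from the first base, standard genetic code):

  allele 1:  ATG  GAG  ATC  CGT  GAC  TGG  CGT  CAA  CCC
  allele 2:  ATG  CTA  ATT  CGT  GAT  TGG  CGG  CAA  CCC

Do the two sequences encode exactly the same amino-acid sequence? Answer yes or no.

no

Codon 1: ATG Met / ATG Met — identical.
Codon 2: GAG Glu / CTA Leu — nonsynonymous.
Codon 3: ATC Ile / ATT Ile — synonymous.
Codon 4: CGT Arg / CGT Arg — identical.
Codon 5: GAC Asp / GAT Asp — synonymous.
Codon 6: TGG Trp / TGG Trp — identical.
Codon 7: CGT Arg / CGG Arg — synonymous.
Codon 8: CAA Gln / CAA Gln — identical.
Codon 9: CCC Pro / CCC Pro — identical.
Nonsynonymous differences: 1 → different protein.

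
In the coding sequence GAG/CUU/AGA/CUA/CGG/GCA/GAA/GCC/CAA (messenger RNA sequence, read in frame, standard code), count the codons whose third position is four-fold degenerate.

Codon 1 GAG (Glu): third position 2-fold.
Codon 2 CUU (Leu): third position 4-fold.
Codon 3 AGA (Arg): third position 2-fold.
Codon 4 CUA (Leu): third position 4-fold.
Codon 5 CGG (Arg): third position 4-fold.
Codon 6 GCA (Ala): third position 4-fold.
Codon 7 GAA (Glu): third position 2-fold.
Codon 8 GCC (Ala): third position 4-fold.
Codon 9 CAA (Gln): third position 2-fold.
Four-fold degenerate third positions: 5.

5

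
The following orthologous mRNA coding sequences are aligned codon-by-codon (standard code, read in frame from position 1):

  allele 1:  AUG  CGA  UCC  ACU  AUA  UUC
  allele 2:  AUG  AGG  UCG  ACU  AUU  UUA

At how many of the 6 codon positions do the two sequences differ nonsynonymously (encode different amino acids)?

1

Codon 1: AUG Met / AUG Met — identical.
Codon 2: CGA Arg / AGG Arg — synonymous.
Codon 3: UCC Ser / UCG Ser — synonymous.
Codon 4: ACU Thr / ACU Thr — identical.
Codon 5: AUA Ile / AUU Ile — synonymous.
Codon 6: UUC Phe / UUA Leu — nonsynonymous.
Nonsynonymous differences: 1.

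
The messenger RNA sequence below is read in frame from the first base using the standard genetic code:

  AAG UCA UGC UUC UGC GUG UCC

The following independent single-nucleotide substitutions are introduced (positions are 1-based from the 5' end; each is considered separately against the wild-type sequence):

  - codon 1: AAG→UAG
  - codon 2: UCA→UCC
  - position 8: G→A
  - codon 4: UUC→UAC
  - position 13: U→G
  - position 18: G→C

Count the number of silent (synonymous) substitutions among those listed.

Codon 1: AAG (Lys) → UAG (Stop) — nonsense.
Codon 2: UCA (Ser) → UCC (Ser) — synonymous.
Codon 3: UGC (Cys) → UAC (Tyr) — missense.
Codon 4: UUC (Phe) → UAC (Tyr) — missense.
Codon 5: UGC (Cys) → GGC (Gly) — missense.
Codon 6: GUG (Val) → GUC (Val) — synonymous.
Synonymous: 2 of 6.

2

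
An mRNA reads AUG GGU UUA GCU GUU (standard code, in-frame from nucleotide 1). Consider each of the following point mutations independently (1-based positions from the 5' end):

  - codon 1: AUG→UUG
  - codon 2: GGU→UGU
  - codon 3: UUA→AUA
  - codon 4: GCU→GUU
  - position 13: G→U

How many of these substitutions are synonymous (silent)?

Codon 1: AUG (Met) → UUG (Leu) — missense.
Codon 2: GGU (Gly) → UGU (Cys) — missense.
Codon 3: UUA (Leu) → AUA (Ile) — missense.
Codon 4: GCU (Ala) → GUU (Val) — missense.
Codon 5: GUU (Val) → UUU (Phe) — missense.
Synonymous: 0 of 5.

0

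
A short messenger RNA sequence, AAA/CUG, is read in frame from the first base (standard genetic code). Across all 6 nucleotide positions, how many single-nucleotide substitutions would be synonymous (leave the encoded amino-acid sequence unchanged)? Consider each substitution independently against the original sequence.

5

Codon 1 (AAA, Lys): 1 synonymous substitution.
Codon 2 (CUG, Leu): 4 synonymous substitutions.
Total: 1 + 4 = 5.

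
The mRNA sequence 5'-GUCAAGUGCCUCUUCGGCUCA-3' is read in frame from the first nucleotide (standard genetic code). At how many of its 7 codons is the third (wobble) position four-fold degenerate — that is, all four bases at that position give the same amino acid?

4

Codon 1 GUC (Val): third position 4-fold.
Codon 2 AAG (Lys): third position 2-fold.
Codon 3 UGC (Cys): third position 2-fold.
Codon 4 CUC (Leu): third position 4-fold.
Codon 5 UUC (Phe): third position 2-fold.
Codon 6 GGC (Gly): third position 4-fold.
Codon 7 UCA (Ser): third position 4-fold.
Four-fold degenerate third positions: 4.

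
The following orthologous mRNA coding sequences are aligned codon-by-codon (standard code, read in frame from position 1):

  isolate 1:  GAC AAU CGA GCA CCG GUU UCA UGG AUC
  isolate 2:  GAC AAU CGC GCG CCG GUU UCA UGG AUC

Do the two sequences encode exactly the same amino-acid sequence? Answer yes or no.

yes

Codon 1: GAC Asp / GAC Asp — identical.
Codon 2: AAU Asn / AAU Asn — identical.
Codon 3: CGA Arg / CGC Arg — synonymous.
Codon 4: GCA Ala / GCG Ala — synonymous.
Codon 5: CCG Pro / CCG Pro — identical.
Codon 6: GUU Val / GUU Val — identical.
Codon 7: UCA Ser / UCA Ser — identical.
Codon 8: UGG Trp / UGG Trp — identical.
Codon 9: AUC Ile / AUC Ile — identical.
Nonsynonymous differences: 0 → same protein.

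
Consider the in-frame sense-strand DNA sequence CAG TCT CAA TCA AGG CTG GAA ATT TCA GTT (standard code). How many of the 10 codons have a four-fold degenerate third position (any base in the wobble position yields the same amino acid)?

Codon 1 CAG (Gln): third position 2-fold.
Codon 2 TCT (Ser): third position 4-fold.
Codon 3 CAA (Gln): third position 2-fold.
Codon 4 TCA (Ser): third position 4-fold.
Codon 5 AGG (Arg): third position 2-fold.
Codon 6 CTG (Leu): third position 4-fold.
Codon 7 GAA (Glu): third position 2-fold.
Codon 8 ATT (Ile): third position 3-fold.
Codon 9 TCA (Ser): third position 4-fold.
Codon 10 GTT (Val): third position 4-fold.
Four-fold degenerate third positions: 5.

5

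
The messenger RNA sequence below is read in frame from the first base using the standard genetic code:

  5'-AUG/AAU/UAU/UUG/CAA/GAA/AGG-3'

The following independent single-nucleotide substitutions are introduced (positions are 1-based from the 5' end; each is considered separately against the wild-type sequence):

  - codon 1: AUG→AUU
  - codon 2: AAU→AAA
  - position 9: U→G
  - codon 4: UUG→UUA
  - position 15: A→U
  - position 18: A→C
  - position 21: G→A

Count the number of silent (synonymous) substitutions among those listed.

2

Codon 1: AUG (Met) → AUU (Ile) — missense.
Codon 2: AAU (Asn) → AAA (Lys) — missense.
Codon 3: UAU (Tyr) → UAG (Stop) — nonsense.
Codon 4: UUG (Leu) → UUA (Leu) — synonymous.
Codon 5: CAA (Gln) → CAU (His) — missense.
Codon 6: GAA (Glu) → GAC (Asp) — missense.
Codon 7: AGG (Arg) → AGA (Arg) — synonymous.
Synonymous: 2 of 7.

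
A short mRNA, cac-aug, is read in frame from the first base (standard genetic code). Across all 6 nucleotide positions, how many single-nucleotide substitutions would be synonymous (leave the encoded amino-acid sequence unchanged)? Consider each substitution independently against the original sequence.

Codon 1 (CAC, His): 1 synonymous substitution.
Codon 2 (AUG, Met): 0 synonymous substitutions.
Total: 1 + 0 = 1.

1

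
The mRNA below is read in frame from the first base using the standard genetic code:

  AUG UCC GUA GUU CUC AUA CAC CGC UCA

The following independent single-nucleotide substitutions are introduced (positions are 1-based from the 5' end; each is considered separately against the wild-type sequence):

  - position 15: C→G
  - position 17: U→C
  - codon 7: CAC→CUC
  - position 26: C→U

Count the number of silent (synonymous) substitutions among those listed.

1

Codon 5: CUC (Leu) → CUG (Leu) — synonymous.
Codon 6: AUA (Ile) → ACA (Thr) — missense.
Codon 7: CAC (His) → CUC (Leu) — missense.
Codon 9: UCA (Ser) → UUA (Leu) — missense.
Synonymous: 1 of 4.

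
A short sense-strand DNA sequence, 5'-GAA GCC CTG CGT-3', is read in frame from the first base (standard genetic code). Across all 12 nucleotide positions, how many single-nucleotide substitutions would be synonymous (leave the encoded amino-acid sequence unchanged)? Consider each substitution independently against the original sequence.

11

Codon 1 (GAA, Glu): 1 synonymous substitution.
Codon 2 (GCC, Ala): 3 synonymous substitutions.
Codon 3 (CTG, Leu): 4 synonymous substitutions.
Codon 4 (CGT, Arg): 3 synonymous substitutions.
Total: 1 + 3 + 4 + 3 = 11.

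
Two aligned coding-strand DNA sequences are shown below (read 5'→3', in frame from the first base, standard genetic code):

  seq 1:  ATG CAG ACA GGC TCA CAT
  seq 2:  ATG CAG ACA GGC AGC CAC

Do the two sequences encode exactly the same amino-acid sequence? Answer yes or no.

Codon 1: ATG Met / ATG Met — identical.
Codon 2: CAG Gln / CAG Gln — identical.
Codon 3: ACA Thr / ACA Thr — identical.
Codon 4: GGC Gly / GGC Gly — identical.
Codon 5: TCA Ser / AGC Ser — synonymous.
Codon 6: CAT His / CAC His — synonymous.
Nonsynonymous differences: 0 → same protein.

yes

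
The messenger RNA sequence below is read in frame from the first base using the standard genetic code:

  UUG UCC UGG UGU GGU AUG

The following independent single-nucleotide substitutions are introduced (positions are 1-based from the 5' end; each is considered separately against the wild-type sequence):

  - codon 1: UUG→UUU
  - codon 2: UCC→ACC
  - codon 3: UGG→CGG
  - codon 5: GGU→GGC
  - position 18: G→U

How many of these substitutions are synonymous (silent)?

Codon 1: UUG (Leu) → UUU (Phe) — missense.
Codon 2: UCC (Ser) → ACC (Thr) — missense.
Codon 3: UGG (Trp) → CGG (Arg) — missense.
Codon 5: GGU (Gly) → GGC (Gly) — synonymous.
Codon 6: AUG (Met) → AUU (Ile) — missense.
Synonymous: 1 of 5.

1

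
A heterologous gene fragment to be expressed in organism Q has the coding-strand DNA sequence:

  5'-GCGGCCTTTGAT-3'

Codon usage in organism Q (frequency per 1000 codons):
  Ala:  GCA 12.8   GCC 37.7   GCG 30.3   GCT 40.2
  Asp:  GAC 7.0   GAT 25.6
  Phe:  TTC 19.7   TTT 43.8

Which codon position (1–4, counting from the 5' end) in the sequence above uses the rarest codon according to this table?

Codon 1 GCG (Ala): 30.3 per 1000.
Codon 2 GCC (Ala): 37.7 per 1000.
Codon 3 TTT (Phe): 43.8 per 1000.
Codon 4 GAT (Asp): 25.6 per 1000.
Lowest frequency is 25.6 at codon 4.

4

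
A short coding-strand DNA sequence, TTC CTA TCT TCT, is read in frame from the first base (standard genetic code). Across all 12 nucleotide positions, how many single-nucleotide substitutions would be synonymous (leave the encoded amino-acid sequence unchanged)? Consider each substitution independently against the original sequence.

Codon 1 (TTC, Phe): 1 synonymous substitution.
Codon 2 (CTA, Leu): 4 synonymous substitutions.
Codon 3 (TCT, Ser): 3 synonymous substitutions.
Codon 4 (TCT, Ser): 3 synonymous substitutions.
Total: 1 + 4 + 3 + 3 = 11.

11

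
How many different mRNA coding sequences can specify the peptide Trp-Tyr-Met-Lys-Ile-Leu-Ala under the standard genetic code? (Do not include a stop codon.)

Trp: 1 codon.
Tyr: 2 codons.
Met: 1 codon.
Lys: 2 codons.
Ile: 3 codons.
Leu: 6 codons.
Ala: 4 codons.
1 × 2 × 1 × 2 × 3 × 6 × 4 = 288.

288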